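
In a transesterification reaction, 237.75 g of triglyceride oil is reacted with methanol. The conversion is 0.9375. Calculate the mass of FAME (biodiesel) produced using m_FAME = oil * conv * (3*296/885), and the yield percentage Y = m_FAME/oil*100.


m_FAME = oil * conv * (3 * 296 / 885) = oil * conv * (888/885)
= 237.75 * 0.9375 * 888 / 885
= 223.6462 g
Y = m_FAME / oil * 100 = conv * (888/885) * 100
= 0.9375 * 888 / 885 * 100
= 94.07%

223.6462 g FAME; Y = 94.07%


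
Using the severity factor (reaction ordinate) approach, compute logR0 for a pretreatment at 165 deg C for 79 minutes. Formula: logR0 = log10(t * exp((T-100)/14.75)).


logR0 = log10(t * exp((T - 100) / 14.75))
= log10(79 * exp((165 - 100) / 14.75))
= 3.8115

3.8115


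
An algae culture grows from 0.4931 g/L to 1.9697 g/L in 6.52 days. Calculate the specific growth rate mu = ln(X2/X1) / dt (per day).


mu = ln(X2/X1) / dt
= ln(1.9697/0.4931) / 6.52
= 0.2124 per day

0.2124 per day


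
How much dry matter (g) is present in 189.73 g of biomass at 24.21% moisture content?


Wd = Ww * (1 - MC/100)
= 189.73 * (1 - 24.21/100)
= 143.7964 g

143.7964 g


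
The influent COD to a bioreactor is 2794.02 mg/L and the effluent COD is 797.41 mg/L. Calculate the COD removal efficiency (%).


eta = (COD_in - COD_out) / COD_in * 100
= (2794.02 - 797.41) / 2794.02 * 100
= 71.4601%

71.4601%


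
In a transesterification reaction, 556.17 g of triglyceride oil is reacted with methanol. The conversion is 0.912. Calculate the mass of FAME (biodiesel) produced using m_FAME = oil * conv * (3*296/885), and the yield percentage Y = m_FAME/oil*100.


m_FAME = oil * conv * (3 * 296 / 885) = oil * conv * (888/885)
= 556.17 * 0.912 * 888 / 885
= 508.9465 g
Y = m_FAME / oil * 100 = conv * (888/885) * 100
= 0.912 * 888 / 885 * 100
= 91.51%

508.9465 g FAME; Y = 91.51%


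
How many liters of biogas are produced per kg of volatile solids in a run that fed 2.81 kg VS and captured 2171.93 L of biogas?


Y = V / VS
= 2171.93 / 2.81
= 772.9288 L/kg VS

772.9288 L/kg VS


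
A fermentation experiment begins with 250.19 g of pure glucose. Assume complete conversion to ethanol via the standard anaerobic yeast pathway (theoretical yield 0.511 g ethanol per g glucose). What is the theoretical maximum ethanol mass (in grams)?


Theoretical ethanol yield: m_EtOH = 0.511 * m_glucose
m_EtOH = 0.511 * 250.19 = 127.8471 g

127.8471 g


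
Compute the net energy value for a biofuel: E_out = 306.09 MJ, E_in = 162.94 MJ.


NEV = E_out - E_in
= 306.09 - 162.94
= 143.1500 MJ

143.1500 MJ


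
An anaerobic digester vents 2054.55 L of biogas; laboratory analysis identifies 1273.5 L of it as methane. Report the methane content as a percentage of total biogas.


CH4% = V_CH4 / V_total * 100
= 1273.5 / 2054.55 * 100
= 61.9844%

61.9844%


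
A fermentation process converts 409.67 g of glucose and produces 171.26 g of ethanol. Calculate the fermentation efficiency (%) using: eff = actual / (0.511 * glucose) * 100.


Fermentation efficiency = (actual / (0.511 * glucose)) * 100
= (171.26 / (0.511 * 409.67)) * 100
= 81.8090%

81.8090%


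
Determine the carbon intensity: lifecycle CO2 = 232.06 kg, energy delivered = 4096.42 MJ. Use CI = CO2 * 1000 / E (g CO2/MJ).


CI = CO2 * 1000 / E
= 232.06 * 1000 / 4096.42
= 56.6495 g CO2/MJ

56.6495 g CO2/MJ


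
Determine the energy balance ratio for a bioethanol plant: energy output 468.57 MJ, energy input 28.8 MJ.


EROI = E_out / E_in
= 468.57 / 28.8
= 16.2698

16.2698


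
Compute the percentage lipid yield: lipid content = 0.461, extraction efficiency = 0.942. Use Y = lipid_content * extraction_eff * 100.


Y = lipid_content * extraction_eff * 100
= 0.461 * 0.942 * 100
= 43.4262%

43.4262%


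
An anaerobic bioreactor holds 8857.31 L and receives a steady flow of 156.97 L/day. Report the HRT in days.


HRT = V / Q
= 8857.31 / 156.97
= 56.4268 days

56.4268 days


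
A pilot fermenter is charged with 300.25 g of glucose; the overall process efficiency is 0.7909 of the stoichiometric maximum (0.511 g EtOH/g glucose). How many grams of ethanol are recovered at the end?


Actual ethanol: m = 0.511 * 300.25 * 0.7909
m = 121.3460 g

121.3460 g


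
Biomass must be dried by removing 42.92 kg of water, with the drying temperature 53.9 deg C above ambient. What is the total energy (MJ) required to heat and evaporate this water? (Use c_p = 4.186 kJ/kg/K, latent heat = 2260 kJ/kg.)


E = m_water * (4.186 * dT + 2260) / 1000
= 42.92 * (4.186 * 53.9 + 2260) / 1000
= 106.6830 MJ

106.6830 MJ


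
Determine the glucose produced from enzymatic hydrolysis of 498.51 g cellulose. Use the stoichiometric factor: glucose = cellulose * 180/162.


glucose = cellulose * 180/162
= 498.51 * 180/162
= 553.9000 g

553.9000 g


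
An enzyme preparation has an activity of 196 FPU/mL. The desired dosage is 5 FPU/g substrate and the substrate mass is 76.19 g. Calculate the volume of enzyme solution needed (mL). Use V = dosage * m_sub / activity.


V = dosage * m_sub / activity
V = 5 * 76.19 / 196
V = 1.9436 mL

1.9436 mL


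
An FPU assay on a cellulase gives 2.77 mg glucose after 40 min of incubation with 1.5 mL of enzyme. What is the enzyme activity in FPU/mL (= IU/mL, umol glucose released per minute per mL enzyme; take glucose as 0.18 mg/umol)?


Activity = glucose_mg / (0.18 mg/umol * V_mL * t_min)
= 2.77 / (0.18 * 1.5 * 40)
= 0.2565 FPU/mL

0.2565 FPU/mL


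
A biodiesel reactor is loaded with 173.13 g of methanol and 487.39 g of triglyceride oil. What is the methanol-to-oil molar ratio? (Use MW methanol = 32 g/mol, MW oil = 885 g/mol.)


Molar ratio = n_MeOH / n_oil = (MeOH/32) / (oil/885) = (MeOH * 885) / (32 * oil)
= (173.13 * 885) / (32 * 487.39)
= 9.8240

9.8240


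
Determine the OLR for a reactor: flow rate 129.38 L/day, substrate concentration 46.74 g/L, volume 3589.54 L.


OLR = Q * S / V
= 129.38 * 46.74 / 3589.54
= 1.6847 g/L/day

1.6847 g/L/day


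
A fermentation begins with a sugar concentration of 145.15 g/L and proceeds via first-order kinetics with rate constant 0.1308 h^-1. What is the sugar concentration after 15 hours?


S = S0 * exp(-k * t)
S = 145.15 * exp(-0.1308 * 15)
S = 20.4047 g/L

20.4047 g/L


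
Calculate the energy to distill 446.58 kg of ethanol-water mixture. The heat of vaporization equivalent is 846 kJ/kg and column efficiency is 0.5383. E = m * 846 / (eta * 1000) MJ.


E = m * 846 / (eta * 1000)
= 446.58 * 846 / (0.5383 * 1000)
= 701.8515 MJ

701.8515 MJ


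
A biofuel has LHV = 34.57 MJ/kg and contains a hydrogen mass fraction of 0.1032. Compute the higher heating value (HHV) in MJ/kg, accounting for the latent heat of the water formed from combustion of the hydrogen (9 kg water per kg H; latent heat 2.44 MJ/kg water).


HHV = LHV + H_frac * 9 * 2.44
= 34.57 + 0.1032 * 9 * 2.44
= 36.8363 MJ/kg

36.8363 MJ/kg


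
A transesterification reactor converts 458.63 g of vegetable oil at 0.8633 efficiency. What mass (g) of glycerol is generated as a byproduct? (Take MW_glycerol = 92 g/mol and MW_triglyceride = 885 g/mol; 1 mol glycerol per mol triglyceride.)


glycerol = oil * conv * (92/885)
= 458.63 * 0.8633 * 92 / 885
= 41.1594 g

41.1594 g


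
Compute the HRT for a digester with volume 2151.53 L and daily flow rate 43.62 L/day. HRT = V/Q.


HRT = V / Q
= 2151.53 / 43.62
= 49.3244 days

49.3244 days


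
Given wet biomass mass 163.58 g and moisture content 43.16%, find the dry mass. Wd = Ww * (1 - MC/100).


Wd = Ww * (1 - MC/100)
= 163.58 * (1 - 43.16/100)
= 92.9789 g

92.9789 g


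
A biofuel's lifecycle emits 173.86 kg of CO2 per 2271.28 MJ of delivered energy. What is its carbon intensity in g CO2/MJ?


CI = CO2 * 1000 / E
= 173.86 * 1000 / 2271.28
= 76.5471 g CO2/MJ

76.5471 g CO2/MJ


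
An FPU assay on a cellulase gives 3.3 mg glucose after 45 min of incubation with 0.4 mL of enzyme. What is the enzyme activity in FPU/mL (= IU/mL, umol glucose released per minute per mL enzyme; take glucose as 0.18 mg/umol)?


Activity = glucose_mg / (0.18 mg/umol * V_mL * t_min)
= 3.3 / (0.18 * 0.4 * 45)
= 1.0185 FPU/mL

1.0185 FPU/mL


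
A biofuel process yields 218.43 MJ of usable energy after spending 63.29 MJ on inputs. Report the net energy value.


NEV = E_out - E_in
= 218.43 - 63.29
= 155.1400 MJ

155.1400 MJ


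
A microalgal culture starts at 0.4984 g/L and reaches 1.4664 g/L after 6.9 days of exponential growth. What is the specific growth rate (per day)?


mu = ln(X2/X1) / dt
= ln(1.4664/0.4984) / 6.9
= 0.1564 per day

0.1564 per day


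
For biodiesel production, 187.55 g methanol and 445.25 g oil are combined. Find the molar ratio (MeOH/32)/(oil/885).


Molar ratio = n_MeOH / n_oil = (MeOH/32) / (oil/885) = (MeOH * 885) / (32 * oil)
= (187.55 * 885) / (32 * 445.25)
= 11.6495

11.6495


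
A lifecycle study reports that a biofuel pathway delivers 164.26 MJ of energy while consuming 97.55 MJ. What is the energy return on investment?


EROI = E_out / E_in
= 164.26 / 97.55
= 1.6839

1.6839


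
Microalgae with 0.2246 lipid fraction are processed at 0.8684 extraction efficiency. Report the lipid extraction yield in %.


Y = lipid_content * extraction_eff * 100
= 0.2246 * 0.8684 * 100
= 19.5043%

19.5043%


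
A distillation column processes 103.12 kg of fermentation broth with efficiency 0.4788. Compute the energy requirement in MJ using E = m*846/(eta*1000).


E = m * 846 / (eta * 1000)
= 103.12 * 846 / (0.4788 * 1000)
= 182.2045 MJ

182.2045 MJ


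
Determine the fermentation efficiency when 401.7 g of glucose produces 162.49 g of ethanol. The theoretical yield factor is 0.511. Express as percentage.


Fermentation efficiency = (actual / (0.511 * glucose)) * 100
= (162.49 / (0.511 * 401.7)) * 100
= 79.1597%

79.1597%


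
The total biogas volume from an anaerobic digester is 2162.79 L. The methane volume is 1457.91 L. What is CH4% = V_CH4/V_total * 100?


CH4% = V_CH4 / V_total * 100
= 1457.91 / 2162.79 * 100
= 67.4088%

67.4088%


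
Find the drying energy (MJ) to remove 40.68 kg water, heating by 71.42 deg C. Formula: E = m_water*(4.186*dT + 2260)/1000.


E = m_water * (4.186 * dT + 2260) / 1000
= 40.68 * (4.186 * 71.42 + 2260) / 1000
= 104.0987 MJ

104.0987 MJ


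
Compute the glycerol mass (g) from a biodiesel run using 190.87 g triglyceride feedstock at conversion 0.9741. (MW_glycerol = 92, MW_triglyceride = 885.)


glycerol = oil * conv * (92/885)
= 190.87 * 0.9741 * 92 / 885
= 19.3279 g

19.3279 g


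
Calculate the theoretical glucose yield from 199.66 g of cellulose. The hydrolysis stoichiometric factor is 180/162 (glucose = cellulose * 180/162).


glucose = cellulose * 180/162
= 199.66 * 180/162
= 221.8444 g

221.8444 g


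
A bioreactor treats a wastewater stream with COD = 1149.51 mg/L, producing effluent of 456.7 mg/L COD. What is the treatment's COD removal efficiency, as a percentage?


eta = (COD_in - COD_out) / COD_in * 100
= (1149.51 - 456.7) / 1149.51 * 100
= 60.2700%

60.2700%


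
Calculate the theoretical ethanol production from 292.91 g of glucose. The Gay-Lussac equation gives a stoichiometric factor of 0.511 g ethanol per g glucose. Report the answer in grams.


Theoretical ethanol yield: m_EtOH = 0.511 * m_glucose
m_EtOH = 0.511 * 292.91 = 149.6770 g

149.6770 g


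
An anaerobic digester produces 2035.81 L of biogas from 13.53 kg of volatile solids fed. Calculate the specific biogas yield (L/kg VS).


Y = V / VS
= 2035.81 / 13.53
= 150.4664 L/kg VS

150.4664 L/kg VS


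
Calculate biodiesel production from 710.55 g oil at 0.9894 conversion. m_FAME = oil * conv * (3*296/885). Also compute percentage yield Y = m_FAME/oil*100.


m_FAME = oil * conv * (3 * 296 / 885) = oil * conv * (888/885)
= 710.55 * 0.9894 * 888 / 885
= 705.4013 g
Y = m_FAME / oil * 100 = conv * (888/885) * 100
= 0.9894 * 888 / 885 * 100
= 99.28%

705.4013 g FAME; Y = 99.28%


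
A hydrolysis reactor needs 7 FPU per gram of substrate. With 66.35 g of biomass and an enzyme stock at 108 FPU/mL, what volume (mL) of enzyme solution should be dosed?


V = dosage * m_sub / activity
V = 7 * 66.35 / 108
V = 4.3005 mL

4.3005 mL


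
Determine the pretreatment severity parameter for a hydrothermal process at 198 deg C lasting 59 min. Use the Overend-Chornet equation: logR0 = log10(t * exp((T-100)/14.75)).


logR0 = log10(t * exp((T - 100) / 14.75))
= log10(59 * exp((198 - 100) / 14.75))
= 4.6563

4.6563


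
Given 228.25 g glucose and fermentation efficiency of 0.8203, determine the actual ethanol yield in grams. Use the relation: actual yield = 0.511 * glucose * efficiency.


Actual ethanol: m = 0.511 * 228.25 * 0.8203
m = 95.6763 g

95.6763 g


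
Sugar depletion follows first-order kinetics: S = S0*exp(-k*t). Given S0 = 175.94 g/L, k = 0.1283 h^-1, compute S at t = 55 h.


S = S0 * exp(-k * t)
S = 175.94 * exp(-0.1283 * 55)
S = 0.1516 g/L

0.1516 g/L


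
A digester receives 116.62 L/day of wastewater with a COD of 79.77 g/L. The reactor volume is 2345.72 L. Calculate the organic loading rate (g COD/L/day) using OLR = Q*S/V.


OLR = Q * S / V
= 116.62 * 79.77 / 2345.72
= 3.9659 g/L/day

3.9659 g/L/day


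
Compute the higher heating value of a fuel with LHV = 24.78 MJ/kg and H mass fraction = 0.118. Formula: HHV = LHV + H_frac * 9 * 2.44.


HHV = LHV + H_frac * 9 * 2.44
= 24.78 + 0.118 * 9 * 2.44
= 27.3713 MJ/kg

27.3713 MJ/kg


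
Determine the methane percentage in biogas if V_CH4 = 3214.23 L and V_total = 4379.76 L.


CH4% = V_CH4 / V_total * 100
= 3214.23 / 4379.76 * 100
= 73.3883%

73.3883%


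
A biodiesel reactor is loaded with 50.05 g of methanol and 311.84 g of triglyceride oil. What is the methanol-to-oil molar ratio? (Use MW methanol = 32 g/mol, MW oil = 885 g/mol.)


Molar ratio = n_MeOH / n_oil = (MeOH/32) / (oil/885) = (MeOH * 885) / (32 * oil)
= (50.05 * 885) / (32 * 311.84)
= 4.4388

4.4388


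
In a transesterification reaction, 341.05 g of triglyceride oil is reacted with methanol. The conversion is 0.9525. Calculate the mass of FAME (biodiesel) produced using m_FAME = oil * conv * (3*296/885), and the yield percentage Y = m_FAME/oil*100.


m_FAME = oil * conv * (3 * 296 / 885) = oil * conv * (888/885)
= 341.05 * 0.9525 * 888 / 885
= 325.9513 g
Y = m_FAME / oil * 100 = conv * (888/885) * 100
= 0.9525 * 888 / 885 * 100
= 95.57%

325.9513 g FAME; Y = 95.57%


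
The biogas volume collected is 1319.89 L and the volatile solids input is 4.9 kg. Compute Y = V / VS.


Y = V / VS
= 1319.89 / 4.9
= 269.3653 L/kg VS

269.3653 L/kg VS


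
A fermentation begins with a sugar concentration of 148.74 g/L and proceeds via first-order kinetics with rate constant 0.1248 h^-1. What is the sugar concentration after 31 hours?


S = S0 * exp(-k * t)
S = 148.74 * exp(-0.1248 * 31)
S = 3.1062 g/L

3.1062 g/L


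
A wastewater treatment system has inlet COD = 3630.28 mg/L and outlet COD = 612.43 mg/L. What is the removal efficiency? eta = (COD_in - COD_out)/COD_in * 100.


eta = (COD_in - COD_out) / COD_in * 100
= (3630.28 - 612.43) / 3630.28 * 100
= 83.1300%

83.1300%


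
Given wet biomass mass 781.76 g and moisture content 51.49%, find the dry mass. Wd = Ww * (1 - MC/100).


Wd = Ww * (1 - MC/100)
= 781.76 * (1 - 51.49/100)
= 379.2318 g

379.2318 g


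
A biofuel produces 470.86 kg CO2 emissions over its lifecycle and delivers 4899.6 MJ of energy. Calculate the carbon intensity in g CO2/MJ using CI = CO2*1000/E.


CI = CO2 * 1000 / E
= 470.86 * 1000 / 4899.6
= 96.1017 g CO2/MJ

96.1017 g CO2/MJ


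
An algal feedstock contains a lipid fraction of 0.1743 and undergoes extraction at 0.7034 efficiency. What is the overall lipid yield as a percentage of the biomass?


Y = lipid_content * extraction_eff * 100
= 0.1743 * 0.7034 * 100
= 12.2603%

12.2603%


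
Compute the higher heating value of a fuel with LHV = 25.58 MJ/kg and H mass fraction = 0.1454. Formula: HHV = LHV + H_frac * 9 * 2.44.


HHV = LHV + H_frac * 9 * 2.44
= 25.58 + 0.1454 * 9 * 2.44
= 28.7730 MJ/kg

28.7730 MJ/kg


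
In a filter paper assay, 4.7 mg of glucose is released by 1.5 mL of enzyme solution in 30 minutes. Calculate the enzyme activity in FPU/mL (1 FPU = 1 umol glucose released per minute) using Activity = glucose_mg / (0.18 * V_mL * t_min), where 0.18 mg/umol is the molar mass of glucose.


Activity = glucose_mg / (0.18 mg/umol * V_mL * t_min)
= 4.7 / (0.18 * 1.5 * 30)
= 0.5802 FPU/mL

0.5802 FPU/mL


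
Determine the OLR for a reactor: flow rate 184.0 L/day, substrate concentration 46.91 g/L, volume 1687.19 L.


OLR = Q * S / V
= 184.0 * 46.91 / 1687.19
= 5.1159 g/L/day

5.1159 g/L/day


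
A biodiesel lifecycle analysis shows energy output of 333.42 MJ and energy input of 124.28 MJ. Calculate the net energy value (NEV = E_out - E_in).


NEV = E_out - E_in
= 333.42 - 124.28
= 209.1400 MJ

209.1400 MJ


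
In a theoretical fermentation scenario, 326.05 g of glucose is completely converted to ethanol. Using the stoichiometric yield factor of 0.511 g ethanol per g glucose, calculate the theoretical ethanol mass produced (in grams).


Theoretical ethanol yield: m_EtOH = 0.511 * m_glucose
m_EtOH = 0.511 * 326.05 = 166.6116 g

166.6116 g


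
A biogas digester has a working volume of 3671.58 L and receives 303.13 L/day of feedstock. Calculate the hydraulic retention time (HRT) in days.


HRT = V / Q
= 3671.58 / 303.13
= 12.1122 days

12.1122 days


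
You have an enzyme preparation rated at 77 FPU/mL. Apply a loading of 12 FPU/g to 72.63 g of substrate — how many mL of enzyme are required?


V = dosage * m_sub / activity
V = 12 * 72.63 / 77
V = 11.3190 mL

11.3190 mL


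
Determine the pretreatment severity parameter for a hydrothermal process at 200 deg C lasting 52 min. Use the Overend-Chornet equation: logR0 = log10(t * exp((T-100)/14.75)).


logR0 = log10(t * exp((T - 100) / 14.75))
= log10(52 * exp((200 - 100) / 14.75))
= 4.6604

4.6604


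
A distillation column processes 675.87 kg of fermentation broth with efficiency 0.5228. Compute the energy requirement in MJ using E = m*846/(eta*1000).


E = m * 846 / (eta * 1000)
= 675.87 * 846 / (0.5228 * 1000)
= 1093.6993 MJ

1093.6993 MJ


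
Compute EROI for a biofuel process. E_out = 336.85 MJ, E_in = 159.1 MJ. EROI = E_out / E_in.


EROI = E_out / E_in
= 336.85 / 159.1
= 2.1172

2.1172


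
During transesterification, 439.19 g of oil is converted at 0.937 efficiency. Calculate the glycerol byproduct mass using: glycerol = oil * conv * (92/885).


glycerol = oil * conv * (92/885)
= 439.19 * 0.937 * 92 / 885
= 42.7796 g

42.7796 g


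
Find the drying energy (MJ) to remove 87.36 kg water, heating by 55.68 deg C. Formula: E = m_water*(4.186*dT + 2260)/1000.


E = m_water * (4.186 * dT + 2260) / 1000
= 87.36 * (4.186 * 55.68 + 2260) / 1000
= 217.7952 MJ

217.7952 MJ


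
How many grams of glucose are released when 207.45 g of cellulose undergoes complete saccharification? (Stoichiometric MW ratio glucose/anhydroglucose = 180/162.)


glucose = cellulose * 180/162
= 207.45 * 180/162
= 230.5000 g

230.5000 g


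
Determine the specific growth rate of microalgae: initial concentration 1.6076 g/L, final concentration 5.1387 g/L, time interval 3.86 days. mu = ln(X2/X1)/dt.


mu = ln(X2/X1) / dt
= ln(5.1387/1.6076) / 3.86
= 0.3011 per day

0.3011 per day


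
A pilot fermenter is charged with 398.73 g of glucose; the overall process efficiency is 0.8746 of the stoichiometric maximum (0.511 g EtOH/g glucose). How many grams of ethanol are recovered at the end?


Actual ethanol: m = 0.511 * 398.73 * 0.8746
m = 178.2007 g

178.2007 g


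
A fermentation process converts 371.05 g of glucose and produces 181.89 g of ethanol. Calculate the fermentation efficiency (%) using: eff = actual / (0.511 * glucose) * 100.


Fermentation efficiency = (actual / (0.511 * glucose)) * 100
= (181.89 / (0.511 * 371.05)) * 100
= 95.9302%

95.9302%


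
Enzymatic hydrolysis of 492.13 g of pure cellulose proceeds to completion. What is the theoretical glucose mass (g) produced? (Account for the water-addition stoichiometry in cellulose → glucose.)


glucose = cellulose * 180/162
= 492.13 * 180/162
= 546.8111 g

546.8111 g


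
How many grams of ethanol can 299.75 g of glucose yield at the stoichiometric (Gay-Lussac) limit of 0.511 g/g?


Theoretical ethanol yield: m_EtOH = 0.511 * m_glucose
m_EtOH = 0.511 * 299.75 = 153.1722 g

153.1722 g


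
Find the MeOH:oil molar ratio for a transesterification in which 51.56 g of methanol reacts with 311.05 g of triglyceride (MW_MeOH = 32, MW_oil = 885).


Molar ratio = n_MeOH / n_oil = (MeOH/32) / (oil/885) = (MeOH * 885) / (32 * oil)
= (51.56 * 885) / (32 * 311.05)
= 4.5843

4.5843


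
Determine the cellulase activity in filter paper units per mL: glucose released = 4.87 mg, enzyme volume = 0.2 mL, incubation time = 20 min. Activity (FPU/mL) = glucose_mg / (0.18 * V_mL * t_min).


Activity = glucose_mg / (0.18 mg/umol * V_mL * t_min)
= 4.87 / (0.18 * 0.2 * 20)
= 6.7639 FPU/mL

6.7639 FPU/mL


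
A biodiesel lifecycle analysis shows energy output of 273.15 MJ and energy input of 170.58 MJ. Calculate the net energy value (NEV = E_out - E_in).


NEV = E_out - E_in
= 273.15 - 170.58
= 102.5700 MJ

102.5700 MJ


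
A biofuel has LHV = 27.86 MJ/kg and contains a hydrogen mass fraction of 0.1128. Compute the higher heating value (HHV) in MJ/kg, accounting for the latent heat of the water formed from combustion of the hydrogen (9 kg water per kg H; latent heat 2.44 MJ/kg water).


HHV = LHV + H_frac * 9 * 2.44
= 27.86 + 0.1128 * 9 * 2.44
= 30.3371 MJ/kg

30.3371 MJ/kg


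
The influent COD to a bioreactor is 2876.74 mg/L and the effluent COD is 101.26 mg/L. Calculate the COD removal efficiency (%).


eta = (COD_in - COD_out) / COD_in * 100
= (2876.74 - 101.26) / 2876.74 * 100
= 96.4800%

96.4800%


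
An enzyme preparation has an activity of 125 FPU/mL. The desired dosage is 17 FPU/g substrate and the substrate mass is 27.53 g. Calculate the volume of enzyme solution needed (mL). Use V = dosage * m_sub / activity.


V = dosage * m_sub / activity
V = 17 * 27.53 / 125
V = 3.7441 mL

3.7441 mL


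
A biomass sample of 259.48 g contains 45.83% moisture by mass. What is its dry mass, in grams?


Wd = Ww * (1 - MC/100)
= 259.48 * (1 - 45.83/100)
= 140.5603 g

140.5603 g


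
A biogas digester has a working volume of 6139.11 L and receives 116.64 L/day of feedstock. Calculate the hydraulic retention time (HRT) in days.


HRT = V / Q
= 6139.11 / 116.64
= 52.6330 days

52.6330 days


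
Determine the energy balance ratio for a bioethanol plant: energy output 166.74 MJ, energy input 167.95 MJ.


EROI = E_out / E_in
= 166.74 / 167.95
= 0.9928

0.9928


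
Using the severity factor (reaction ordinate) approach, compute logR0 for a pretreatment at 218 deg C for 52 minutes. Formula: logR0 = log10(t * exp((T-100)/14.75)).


logR0 = log10(t * exp((T - 100) / 14.75))
= log10(52 * exp((218 - 100) / 14.75))
= 5.1904

5.1904


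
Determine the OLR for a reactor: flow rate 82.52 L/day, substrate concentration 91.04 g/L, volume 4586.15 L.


OLR = Q * S / V
= 82.52 * 91.04 / 4586.15
= 1.6381 g/L/day

1.6381 g/L/day


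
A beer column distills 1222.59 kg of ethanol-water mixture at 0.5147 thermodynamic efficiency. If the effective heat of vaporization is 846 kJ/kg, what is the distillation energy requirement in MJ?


E = m * 846 / (eta * 1000)
= 1222.59 * 846 / (0.5147 * 1000)
= 2009.5418 MJ

2009.5418 MJ


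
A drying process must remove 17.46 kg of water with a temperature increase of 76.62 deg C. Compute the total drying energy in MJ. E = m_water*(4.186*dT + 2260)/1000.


E = m_water * (4.186 * dT + 2260) / 1000
= 17.46 * (4.186 * 76.62 + 2260) / 1000
= 45.0596 MJ

45.0596 MJ


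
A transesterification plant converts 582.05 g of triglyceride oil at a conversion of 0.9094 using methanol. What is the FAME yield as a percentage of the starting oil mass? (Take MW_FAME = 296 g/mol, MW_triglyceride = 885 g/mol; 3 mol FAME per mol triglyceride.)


m_FAME = oil * conv * (3 * 296 / 885) = oil * conv * (888/885)
= 582.05 * 0.9094 * 888 / 885
= 531.1106 g
Y = m_FAME / oil * 100 = conv * (888/885) * 100
= 0.9094 * 888 / 885 * 100
= 91.25%

91.25%


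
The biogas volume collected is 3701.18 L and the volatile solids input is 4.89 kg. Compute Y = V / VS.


Y = V / VS
= 3701.18 / 4.89
= 756.8875 L/kg VS

756.8875 L/kg VS


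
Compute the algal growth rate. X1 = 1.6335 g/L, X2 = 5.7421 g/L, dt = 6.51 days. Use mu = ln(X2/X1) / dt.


mu = ln(X2/X1) / dt
= ln(5.7421/1.6335) / 6.51
= 0.1931 per day

0.1931 per day


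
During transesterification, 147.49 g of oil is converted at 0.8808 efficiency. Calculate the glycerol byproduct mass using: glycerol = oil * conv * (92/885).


glycerol = oil * conv * (92/885)
= 147.49 * 0.8808 * 92 / 885
= 13.5047 g

13.5047 g


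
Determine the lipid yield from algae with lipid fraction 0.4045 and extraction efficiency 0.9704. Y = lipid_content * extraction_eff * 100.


Y = lipid_content * extraction_eff * 100
= 0.4045 * 0.9704 * 100
= 39.2527%

39.2527%


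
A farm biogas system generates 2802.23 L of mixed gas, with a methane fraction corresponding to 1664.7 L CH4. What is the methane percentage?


CH4% = V_CH4 / V_total * 100
= 1664.7 / 2802.23 * 100
= 59.4063%

59.4063%


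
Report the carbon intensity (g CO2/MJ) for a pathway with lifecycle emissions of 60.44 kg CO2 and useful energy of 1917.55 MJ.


CI = CO2 * 1000 / E
= 60.44 * 1000 / 1917.55
= 31.5194 g CO2/MJ

31.5194 g CO2/MJ


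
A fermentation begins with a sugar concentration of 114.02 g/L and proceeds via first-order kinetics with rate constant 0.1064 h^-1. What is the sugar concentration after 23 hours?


S = S0 * exp(-k * t)
S = 114.02 * exp(-0.1064 * 23)
S = 9.8668 g/L

9.8668 g/L


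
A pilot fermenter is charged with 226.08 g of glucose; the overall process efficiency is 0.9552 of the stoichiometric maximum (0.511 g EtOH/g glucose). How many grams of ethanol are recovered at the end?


Actual ethanol: m = 0.511 * 226.08 * 0.9552
m = 110.3513 g

110.3513 g


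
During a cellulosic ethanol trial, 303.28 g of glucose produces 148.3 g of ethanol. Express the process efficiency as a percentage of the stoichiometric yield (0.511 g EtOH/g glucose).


Fermentation efficiency = (actual / (0.511 * glucose)) * 100
= (148.3 / (0.511 * 303.28)) * 100
= 95.6922%

95.6922%


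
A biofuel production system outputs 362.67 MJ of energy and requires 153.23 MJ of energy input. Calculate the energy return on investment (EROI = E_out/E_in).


EROI = E_out / E_in
= 362.67 / 153.23
= 2.3668

2.3668


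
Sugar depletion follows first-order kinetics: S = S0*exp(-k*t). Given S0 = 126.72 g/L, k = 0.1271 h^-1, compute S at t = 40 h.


S = S0 * exp(-k * t)
S = 126.72 * exp(-0.1271 * 40)
S = 0.7850 g/L

0.7850 g/L


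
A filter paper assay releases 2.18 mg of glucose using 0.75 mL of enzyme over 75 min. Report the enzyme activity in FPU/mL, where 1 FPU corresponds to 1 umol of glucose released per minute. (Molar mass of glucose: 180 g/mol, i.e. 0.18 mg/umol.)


Activity = glucose_mg / (0.18 mg/umol * V_mL * t_min)
= 2.18 / (0.18 * 0.75 * 75)
= 0.2153 FPU/mL

0.2153 FPU/mL


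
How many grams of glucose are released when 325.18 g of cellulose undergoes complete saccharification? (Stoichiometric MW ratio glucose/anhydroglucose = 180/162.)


glucose = cellulose * 180/162
= 325.18 * 180/162
= 361.3111 g

361.3111 g


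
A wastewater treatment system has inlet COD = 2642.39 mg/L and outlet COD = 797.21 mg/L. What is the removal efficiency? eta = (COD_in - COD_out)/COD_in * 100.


eta = (COD_in - COD_out) / COD_in * 100
= (2642.39 - 797.21) / 2642.39 * 100
= 69.8300%

69.8300%


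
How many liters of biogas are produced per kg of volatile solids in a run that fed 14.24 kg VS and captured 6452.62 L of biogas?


Y = V / VS
= 6452.62 / 14.24
= 453.1334 L/kg VS

453.1334 L/kg VS


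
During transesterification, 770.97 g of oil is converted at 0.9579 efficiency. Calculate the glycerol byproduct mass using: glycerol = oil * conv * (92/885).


glycerol = oil * conv * (92/885)
= 770.97 * 0.9579 * 92 / 885
= 76.7719 g

76.7719 g


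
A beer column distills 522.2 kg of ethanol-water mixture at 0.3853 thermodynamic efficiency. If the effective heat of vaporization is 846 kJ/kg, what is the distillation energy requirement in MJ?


E = m * 846 / (eta * 1000)
= 522.2 * 846 / (0.3853 * 1000)
= 1146.5902 MJ

1146.5902 MJ


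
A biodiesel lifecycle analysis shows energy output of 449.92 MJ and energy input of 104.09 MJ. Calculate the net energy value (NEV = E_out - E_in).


NEV = E_out - E_in
= 449.92 - 104.09
= 345.8300 MJ

345.8300 MJ


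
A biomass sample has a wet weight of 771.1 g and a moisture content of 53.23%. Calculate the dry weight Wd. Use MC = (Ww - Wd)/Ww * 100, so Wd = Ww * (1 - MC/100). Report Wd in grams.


Wd = Ww * (1 - MC/100)
= 771.1 * (1 - 53.23/100)
= 360.6435 g

360.6435 g


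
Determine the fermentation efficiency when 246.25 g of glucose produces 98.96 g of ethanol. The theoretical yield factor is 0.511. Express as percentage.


Fermentation efficiency = (actual / (0.511 * glucose)) * 100
= (98.96 / (0.511 * 246.25)) * 100
= 78.6434%

78.6434%


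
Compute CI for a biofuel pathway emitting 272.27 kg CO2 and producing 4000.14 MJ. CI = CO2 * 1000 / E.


CI = CO2 * 1000 / E
= 272.27 * 1000 / 4000.14
= 68.0651 g CO2/MJ

68.0651 g CO2/MJ


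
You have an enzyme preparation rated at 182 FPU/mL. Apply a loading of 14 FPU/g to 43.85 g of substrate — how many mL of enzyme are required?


V = dosage * m_sub / activity
V = 14 * 43.85 / 182
V = 3.3731 mL

3.3731 mL


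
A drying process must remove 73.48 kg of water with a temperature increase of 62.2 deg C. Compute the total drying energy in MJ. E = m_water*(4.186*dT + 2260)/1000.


E = m_water * (4.186 * dT + 2260) / 1000
= 73.48 * (4.186 * 62.2 + 2260) / 1000
= 185.1967 MJ

185.1967 MJ


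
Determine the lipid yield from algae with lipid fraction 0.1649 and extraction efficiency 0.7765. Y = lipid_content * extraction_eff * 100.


Y = lipid_content * extraction_eff * 100
= 0.1649 * 0.7765 * 100
= 12.8045%

12.8045%


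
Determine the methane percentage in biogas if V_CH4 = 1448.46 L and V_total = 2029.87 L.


CH4% = V_CH4 / V_total * 100
= 1448.46 / 2029.87 * 100
= 71.3573%

71.3573%


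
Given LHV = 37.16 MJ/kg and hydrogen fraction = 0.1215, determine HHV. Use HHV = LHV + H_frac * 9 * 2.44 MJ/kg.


HHV = LHV + H_frac * 9 * 2.44
= 37.16 + 0.1215 * 9 * 2.44
= 39.8281 MJ/kg

39.8281 MJ/kg


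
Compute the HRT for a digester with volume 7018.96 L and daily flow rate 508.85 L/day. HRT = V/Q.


HRT = V / Q
= 7018.96 / 508.85
= 13.7938 days

13.7938 days


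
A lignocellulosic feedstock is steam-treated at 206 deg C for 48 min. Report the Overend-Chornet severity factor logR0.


logR0 = log10(t * exp((T - 100) / 14.75))
= log10(48 * exp((206 - 100) / 14.75))
= 4.8023

4.8023


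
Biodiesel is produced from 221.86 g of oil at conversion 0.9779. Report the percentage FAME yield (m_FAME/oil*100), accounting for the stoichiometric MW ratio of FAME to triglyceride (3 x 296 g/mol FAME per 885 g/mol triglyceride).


m_FAME = oil * conv * (3 * 296 / 885) = oil * conv * (888/885)
= 221.86 * 0.9779 * 888 / 885
= 217.6923 g
Y = m_FAME / oil * 100 = conv * (888/885) * 100
= 0.9779 * 888 / 885 * 100
= 98.12%

98.12%


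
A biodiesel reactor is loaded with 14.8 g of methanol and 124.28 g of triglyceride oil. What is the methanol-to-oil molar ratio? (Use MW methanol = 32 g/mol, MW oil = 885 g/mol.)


Molar ratio = n_MeOH / n_oil = (MeOH/32) / (oil/885) = (MeOH * 885) / (32 * oil)
= (14.8 * 885) / (32 * 124.28)
= 3.2935

3.2935


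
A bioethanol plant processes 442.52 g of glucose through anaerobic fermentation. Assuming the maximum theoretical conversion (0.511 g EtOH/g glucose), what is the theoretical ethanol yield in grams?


Theoretical ethanol yield: m_EtOH = 0.511 * m_glucose
m_EtOH = 0.511 * 442.52 = 226.1277 g

226.1277 g


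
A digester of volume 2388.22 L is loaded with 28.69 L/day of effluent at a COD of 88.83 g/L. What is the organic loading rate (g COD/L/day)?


OLR = Q * S / V
= 28.69 * 88.83 / 2388.22
= 1.0671 g/L/day

1.0671 g/L/day


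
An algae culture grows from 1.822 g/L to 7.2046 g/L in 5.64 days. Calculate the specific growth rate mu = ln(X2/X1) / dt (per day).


mu = ln(X2/X1) / dt
= ln(7.2046/1.822) / 5.64
= 0.2438 per day

0.2438 per day


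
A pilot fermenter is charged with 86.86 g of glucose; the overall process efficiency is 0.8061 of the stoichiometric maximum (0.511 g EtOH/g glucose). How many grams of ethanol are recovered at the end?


Actual ethanol: m = 0.511 * 86.86 * 0.8061
m = 35.7791 g

35.7791 g


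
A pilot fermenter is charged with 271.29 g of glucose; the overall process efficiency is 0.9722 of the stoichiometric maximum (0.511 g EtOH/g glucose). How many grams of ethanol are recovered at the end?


Actual ethanol: m = 0.511 * 271.29 * 0.9722
m = 134.7753 g

134.7753 g


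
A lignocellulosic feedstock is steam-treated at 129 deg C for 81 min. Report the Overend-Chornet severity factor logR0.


logR0 = log10(t * exp((T - 100) / 14.75))
= log10(81 * exp((129 - 100) / 14.75))
= 2.7624

2.7624


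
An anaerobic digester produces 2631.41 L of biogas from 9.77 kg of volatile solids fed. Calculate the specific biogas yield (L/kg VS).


Y = V / VS
= 2631.41 / 9.77
= 269.3357 L/kg VS

269.3357 L/kg VS


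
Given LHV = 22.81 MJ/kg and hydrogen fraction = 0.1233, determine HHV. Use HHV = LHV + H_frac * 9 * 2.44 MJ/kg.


HHV = LHV + H_frac * 9 * 2.44
= 22.81 + 0.1233 * 9 * 2.44
= 25.5177 MJ/kg

25.5177 MJ/kg


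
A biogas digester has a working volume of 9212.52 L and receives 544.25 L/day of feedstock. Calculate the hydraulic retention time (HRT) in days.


HRT = V / Q
= 9212.52 / 544.25
= 16.9270 days

16.9270 days


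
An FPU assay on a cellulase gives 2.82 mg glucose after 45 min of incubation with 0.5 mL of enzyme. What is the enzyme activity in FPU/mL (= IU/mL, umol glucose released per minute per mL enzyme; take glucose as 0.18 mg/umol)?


Activity = glucose_mg / (0.18 mg/umol * V_mL * t_min)
= 2.82 / (0.18 * 0.5 * 45)
= 0.6963 FPU/mL

0.6963 FPU/mL


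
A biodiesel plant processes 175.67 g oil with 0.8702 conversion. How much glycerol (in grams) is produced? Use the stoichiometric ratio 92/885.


glycerol = oil * conv * (92/885)
= 175.67 * 0.8702 * 92 / 885
= 15.8914 g

15.8914 g


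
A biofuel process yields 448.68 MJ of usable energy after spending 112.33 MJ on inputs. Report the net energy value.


NEV = E_out - E_in
= 448.68 - 112.33
= 336.3500 MJ

336.3500 MJ


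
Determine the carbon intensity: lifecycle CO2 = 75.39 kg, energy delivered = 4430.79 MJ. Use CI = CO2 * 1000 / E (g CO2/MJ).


CI = CO2 * 1000 / E
= 75.39 * 1000 / 4430.79
= 17.0150 g CO2/MJ

17.0150 g CO2/MJ


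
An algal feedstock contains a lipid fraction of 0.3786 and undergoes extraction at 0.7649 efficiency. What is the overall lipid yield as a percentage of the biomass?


Y = lipid_content * extraction_eff * 100
= 0.3786 * 0.7649 * 100
= 28.9591%

28.9591%


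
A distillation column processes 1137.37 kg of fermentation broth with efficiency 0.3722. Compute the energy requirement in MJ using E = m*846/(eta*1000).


E = m * 846 / (eta * 1000)
= 1137.37 * 846 / (0.3722 * 1000)
= 2585.2096 MJ

2585.2096 MJ


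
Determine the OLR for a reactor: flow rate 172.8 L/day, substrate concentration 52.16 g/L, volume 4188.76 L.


OLR = Q * S / V
= 172.8 * 52.16 / 4188.76
= 2.1518 g/L/day

2.1518 g/L/day


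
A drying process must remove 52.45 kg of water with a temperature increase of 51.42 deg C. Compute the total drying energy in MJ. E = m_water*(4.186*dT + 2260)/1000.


E = m_water * (4.186 * dT + 2260) / 1000
= 52.45 * (4.186 * 51.42 + 2260) / 1000
= 129.8266 MJ

129.8266 MJ


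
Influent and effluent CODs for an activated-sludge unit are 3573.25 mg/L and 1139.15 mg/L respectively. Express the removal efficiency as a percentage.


eta = (COD_in - COD_out) / COD_in * 100
= (3573.25 - 1139.15) / 3573.25 * 100
= 68.1201%

68.1201%


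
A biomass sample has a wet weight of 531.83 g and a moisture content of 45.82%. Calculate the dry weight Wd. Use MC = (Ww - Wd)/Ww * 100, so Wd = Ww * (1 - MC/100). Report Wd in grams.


Wd = Ww * (1 - MC/100)
= 531.83 * (1 - 45.82/100)
= 288.1455 g

288.1455 g


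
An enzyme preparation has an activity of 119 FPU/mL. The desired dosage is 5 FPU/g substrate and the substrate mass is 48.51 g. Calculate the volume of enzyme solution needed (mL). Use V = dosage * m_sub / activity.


V = dosage * m_sub / activity
V = 5 * 48.51 / 119
V = 2.0382 mL

2.0382 mL


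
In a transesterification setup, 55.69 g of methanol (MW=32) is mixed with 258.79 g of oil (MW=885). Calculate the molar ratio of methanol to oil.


Molar ratio = n_MeOH / n_oil = (MeOH/32) / (oil/885) = (MeOH * 885) / (32 * oil)
= (55.69 * 885) / (32 * 258.79)
= 5.9515

5.9515


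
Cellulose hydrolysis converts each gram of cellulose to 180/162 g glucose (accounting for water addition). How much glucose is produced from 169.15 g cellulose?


glucose = cellulose * 180/162
= 169.15 * 180/162
= 187.9444 g

187.9444 g


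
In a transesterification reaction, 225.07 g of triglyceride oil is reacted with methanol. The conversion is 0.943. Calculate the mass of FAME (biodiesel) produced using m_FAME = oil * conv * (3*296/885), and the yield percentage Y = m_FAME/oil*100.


m_FAME = oil * conv * (3 * 296 / 885) = oil * conv * (888/885)
= 225.07 * 0.943 * 888 / 885
= 212.9605 g
Y = m_FAME / oil * 100 = conv * (888/885) * 100
= 0.943 * 888 / 885 * 100
= 94.62%

212.9605 g FAME; Y = 94.62%


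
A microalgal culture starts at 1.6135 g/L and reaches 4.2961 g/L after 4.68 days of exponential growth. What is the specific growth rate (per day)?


mu = ln(X2/X1) / dt
= ln(4.2961/1.6135) / 4.68
= 0.2093 per day

0.2093 per day


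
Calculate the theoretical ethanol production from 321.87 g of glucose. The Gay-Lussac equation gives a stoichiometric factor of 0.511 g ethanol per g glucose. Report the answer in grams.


Theoretical ethanol yield: m_EtOH = 0.511 * m_glucose
m_EtOH = 0.511 * 321.87 = 164.4756 g

164.4756 g


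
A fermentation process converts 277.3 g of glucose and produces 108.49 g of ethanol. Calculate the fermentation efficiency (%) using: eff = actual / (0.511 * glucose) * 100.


Fermentation efficiency = (actual / (0.511 * glucose)) * 100
= (108.49 / (0.511 * 277.3)) * 100
= 76.5630%

76.5630%


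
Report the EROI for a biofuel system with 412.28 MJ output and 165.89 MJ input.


EROI = E_out / E_in
= 412.28 / 165.89
= 2.4853

2.4853


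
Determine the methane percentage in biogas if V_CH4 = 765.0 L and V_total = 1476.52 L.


CH4% = V_CH4 / V_total * 100
= 765.0 / 1476.52 * 100
= 51.8110%

51.8110%


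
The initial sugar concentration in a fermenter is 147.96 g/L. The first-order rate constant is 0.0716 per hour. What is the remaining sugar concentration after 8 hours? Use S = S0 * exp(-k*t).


S = S0 * exp(-k * t)
S = 147.96 * exp(-0.0716 * 8)
S = 83.4412 g/L

83.4412 g/L


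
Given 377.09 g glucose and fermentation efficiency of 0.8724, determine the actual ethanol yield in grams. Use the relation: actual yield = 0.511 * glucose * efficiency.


Actual ethanol: m = 0.511 * 377.09 * 0.8724
m = 168.1054 g

168.1054 g


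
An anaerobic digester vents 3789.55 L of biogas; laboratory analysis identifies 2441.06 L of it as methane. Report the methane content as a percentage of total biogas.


CH4% = V_CH4 / V_total * 100
= 2441.06 / 3789.55 * 100
= 64.4156%

64.4156%
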